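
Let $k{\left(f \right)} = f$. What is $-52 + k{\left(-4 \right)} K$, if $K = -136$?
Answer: $492$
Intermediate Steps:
$-52 + k{\left(-4 \right)} K = -52 - -544 = -52 + 544 = 492$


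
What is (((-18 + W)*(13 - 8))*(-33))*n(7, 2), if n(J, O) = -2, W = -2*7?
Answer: -10560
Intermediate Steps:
W = -14
(((-18 + W)*(13 - 8))*(-33))*n(7, 2) = (((-18 - 14)*(13 - 8))*(-33))*(-2) = (-32*5*(-33))*(-2) = -160*(-33)*(-2) = 5280*(-2) = -10560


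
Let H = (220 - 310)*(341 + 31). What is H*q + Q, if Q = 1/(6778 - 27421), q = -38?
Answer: 26262850319/20643 ≈ 1.2722e+6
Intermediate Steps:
Q = -1/20643 (Q = 1/(-20643) = -1/20643 ≈ -4.8443e-5)
H = -33480 (H = -90*372 = -33480)
H*q + Q = -33480*(-38) - 1/20643 = 1272240 - 1/20643 = 26262850319/20643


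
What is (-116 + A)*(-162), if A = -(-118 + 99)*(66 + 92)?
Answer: -467532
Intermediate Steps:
A = 3002 (A = -(-19)*158 = -1*(-3002) = 3002)
(-116 + A)*(-162) = (-116 + 3002)*(-162) = 2886*(-162) = -467532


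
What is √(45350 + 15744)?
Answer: √61094 ≈ 247.17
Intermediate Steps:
√(45350 + 15744) = √61094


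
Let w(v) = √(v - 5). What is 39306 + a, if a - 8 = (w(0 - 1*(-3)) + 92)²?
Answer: 47776 + 184*I*√2 ≈ 47776.0 + 260.22*I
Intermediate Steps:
w(v) = √(-5 + v)
a = 8 + (92 + I*√2)² (a = 8 + (√(-5 + (0 - 1*(-3))) + 92)² = 8 + (√(-5 + (0 + 3)) + 92)² = 8 + (√(-5 + 3) + 92)² = 8 + (√(-2) + 92)² = 8 + (I*√2 + 92)² = 8 + (92 + I*√2)² ≈ 8470.0 + 260.22*I)
39306 + a = 39306 + (8470 + 184*I*√2) = 47776 + 184*I*√2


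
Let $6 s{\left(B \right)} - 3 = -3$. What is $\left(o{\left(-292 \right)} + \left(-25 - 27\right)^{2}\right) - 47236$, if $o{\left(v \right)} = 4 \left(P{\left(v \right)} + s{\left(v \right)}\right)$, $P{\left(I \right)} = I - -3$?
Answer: $-45688$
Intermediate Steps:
$s{\left(B \right)} = 0$ ($s{\left(B \right)} = \frac{1}{2} + \frac{1}{6} \left(-3\right) = \frac{1}{2} - \frac{1}{2} = 0$)
$P{\left(I \right)} = 3 + I$ ($P{\left(I \right)} = I + 3 = 3 + I$)
$o{\left(v \right)} = 12 + 4 v$ ($o{\left(v \right)} = 4 \left(\left(3 + v\right) + 0\right) = 4 \left(3 + v\right) = 12 + 4 v$)
$\left(o{\left(-292 \right)} + \left(-25 - 27\right)^{2}\right) - 47236 = \left(\left(12 + 4 \left(-292\right)\right) + \left(-25 - 27\right)^{2}\right) - 47236 = \left(\left(12 - 1168\right) + \left(-52\right)^{2}\right) - 47236 = \left(-1156 + 2704\right) - 47236 = 1548 - 47236 = -45688$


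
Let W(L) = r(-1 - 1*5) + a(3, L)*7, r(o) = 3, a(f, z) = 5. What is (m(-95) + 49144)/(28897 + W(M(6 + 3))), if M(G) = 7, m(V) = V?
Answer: 49049/28935 ≈ 1.6951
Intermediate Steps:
W(L) = 38 (W(L) = 3 + 5*7 = 3 + 35 = 38)
(m(-95) + 49144)/(28897 + W(M(6 + 3))) = (-95 + 49144)/(28897 + 38) = 49049/28935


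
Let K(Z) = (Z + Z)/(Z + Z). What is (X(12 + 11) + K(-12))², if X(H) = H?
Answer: 576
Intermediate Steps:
K(Z) = 1 (K(Z) = (2*Z)/((2*Z)) = (2*Z)*(1/(2*Z)) = 1)
(X(12 + 11) + K(-12))² = ((12 + 11) + 1)² = (23 + 1)² = 24² = 576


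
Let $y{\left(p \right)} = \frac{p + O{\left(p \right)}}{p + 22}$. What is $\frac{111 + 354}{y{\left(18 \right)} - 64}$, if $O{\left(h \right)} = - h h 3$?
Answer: $- \frac{9300}{1757} \approx -5.2931$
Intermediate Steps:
$O{\left(h \right)} = - 3 h^{2}$ ($O{\left(h \right)} = - h^{2} \cdot 3 = - 3 h^{2}$)
$y{\left(p \right)} = \frac{p - 3 p^{2}}{22 + p}$ ($y{\left(p \right)} = \frac{p - 3 p^{2}}{p + 22} = \frac{p - 3 p^{2}}{22 + p}$)
$\frac{111 + 354}{y{\left(18 \right)} - 64} = \frac{111 + 354}{\frac{18 \left(1 - 54\right)}{22 + 18} - 64} = \frac{465}{\frac{18 \left(1 - 54\right)}{40} - 64} = \frac{465}{18 \cdot \frac{1}{40} \left(-53\right) - 64} = \frac{465}{- \frac{477}{20} - 64} = \frac{465}{- \frac{1757}{20}} = 465 \left(- \frac{20}{1757}\right) = - \frac{9300}{1757}$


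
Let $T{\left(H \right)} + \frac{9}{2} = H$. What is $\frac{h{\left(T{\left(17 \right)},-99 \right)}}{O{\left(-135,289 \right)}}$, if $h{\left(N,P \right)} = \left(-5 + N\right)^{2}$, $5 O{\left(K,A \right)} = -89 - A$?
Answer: $- \frac{125}{168} \approx -0.74405$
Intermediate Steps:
$T{\left(H \right)} = - \frac{9}{2} + H$
$O{\left(K,A \right)} = - \frac{89}{5} - \frac{A}{5}$ ($O{\left(K,A \right)} = \frac{-89 - A}{5} = - \frac{89}{5} - \frac{A}{5}$)
$\frac{h{\left(T{\left(17 \right)},-99 \right)}}{O{\left(-135,289 \right)}} = \frac{\left(-5 + \left(- \frac{9}{2} + 17\right)\right)^{2}}{- \frac{89}{5} - \frac{289}{5}} = \frac{\left(-5 + \frac{25}{2}\right)^{2}}{- \frac{89}{5} - \frac{289}{5}} = \frac{\left(\frac{15}{2}\right)^{2}}{- \frac{378}{5}} = \frac{225}{4} \left(- \frac{5}{378}\right) = - \frac{125}{168}$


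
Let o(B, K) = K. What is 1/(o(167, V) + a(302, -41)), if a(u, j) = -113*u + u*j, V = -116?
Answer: -1/46624 ≈ -2.1448e-5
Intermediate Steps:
a(u, j) = -113*u + j*u
1/(o(167, V) + a(302, -41)) = 1/(-116 + 302*(-113 - 41)) = 1/(-116 + 302*(-154)) = 1/(-116 - 46508) = 1/(-46624) = -1/46624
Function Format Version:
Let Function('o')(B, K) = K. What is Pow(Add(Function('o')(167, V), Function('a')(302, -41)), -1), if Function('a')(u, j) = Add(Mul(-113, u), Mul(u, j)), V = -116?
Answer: Rational(-1, 46624) ≈ -2.1448e-5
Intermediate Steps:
Function('a')(u, j) = Add(Mul(-113, u), Mul(j, u))
Pow(Add(Function('o')(167, V), Function('a')(302, -41)), -1) = Pow(Add(-116, Mul(302, Add(-113, -41))), -1) = Pow(Add(-116, Mul(302, -154)), -1) = Pow(Add(-116, -46508), -1) = Pow(-46624, -1) = Rational(-1, 46624)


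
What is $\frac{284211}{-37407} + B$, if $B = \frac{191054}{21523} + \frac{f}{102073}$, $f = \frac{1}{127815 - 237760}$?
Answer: $\frac{3851845990629211588}{3011762998727837695} \approx 1.2789$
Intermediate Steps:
$f = - \frac{1}{109945}$ ($f = \frac{1}{-109945} = - \frac{1}{109945} \approx -9.0955 \cdot 10^{-6}$)
$B = \frac{2144087463576667}{241540059245155}$ ($B = \frac{191054}{21523} - \frac{1}{109945 \cdot 102073} = 191054 \cdot \frac{1}{21523} - \frac{1}{11222415985} = \frac{191054}{21523} - \frac{1}{11222415985} = \frac{2144087463576667}{241540059245155} \approx 8.8767$)
$\frac{284211}{-37407} + B = \frac{284211}{-37407} + \frac{2144087463576667}{241540059245155} = 284211 \left(- \frac{1}{37407}\right) + \frac{2144087463576667}{241540059245155} = - \frac{94737}{12469} + \frac{2144087463576667}{241540059245155} = \frac{3851845990629211588}{3011762998727837695}$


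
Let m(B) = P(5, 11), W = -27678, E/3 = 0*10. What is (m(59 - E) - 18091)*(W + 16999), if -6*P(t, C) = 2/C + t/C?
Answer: 12750864827/66 ≈ 1.9320e+8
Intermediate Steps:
E = 0 (E = 3*(0*10) = 3*0 = 0)
P(t, C) = -1/(3*C) - t/(6*C) (P(t, C) = -(2/C + t/C)/6 = -1/(3*C) - t/(6*C))
m(B) = -7/66 (m(B) = (⅙)*(-2 - 1*5)/11 = (⅙)*(1/11)*(-2 - 5) = (⅙)*(1/11)*(-7) = -7/66)
(m(59 - E) - 18091)*(W + 16999) = (-7/66 - 18091)*(-27678 + 16999) = -1194013/66*(-10679) = 12750864827/66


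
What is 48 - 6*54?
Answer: -276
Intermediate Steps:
48 - 6*54 = 48 - 324 = -276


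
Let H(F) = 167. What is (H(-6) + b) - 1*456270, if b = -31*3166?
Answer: -554249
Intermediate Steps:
b = -98146
(H(-6) + b) - 1*456270 = (167 - 98146) - 1*456270 = -97979 - 456270 = -554249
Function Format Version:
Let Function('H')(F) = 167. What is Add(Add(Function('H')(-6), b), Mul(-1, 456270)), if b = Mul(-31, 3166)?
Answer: -554249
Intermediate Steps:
b = -98146
Add(Add(Function('H')(-6), b), Mul(-1, 456270)) = Add(Add(167, -98146), Mul(-1, 456270)) = Add(-97979, -456270) = -554249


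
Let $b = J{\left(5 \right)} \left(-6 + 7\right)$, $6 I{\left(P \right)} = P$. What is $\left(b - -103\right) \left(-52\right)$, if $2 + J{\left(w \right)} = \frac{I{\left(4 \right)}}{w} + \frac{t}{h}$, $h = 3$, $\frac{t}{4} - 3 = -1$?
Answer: $- \frac{26988}{5} \approx -5397.6$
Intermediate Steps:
$t = 8$ ($t = 12 + 4 \left(-1\right) = 12 - 4 = 8$)
$I{\left(P \right)} = \frac{P}{6}$
$J{\left(w \right)} = \frac{2}{3} + \frac{2}{3 w}$ ($J{\left(w \right)} = -2 + \left(\frac{\frac{1}{6} \cdot 4}{w} + \frac{8}{3}\right) = -2 + \left(\frac{2}{3 w} + 8 \cdot \frac{1}{3}\right) = -2 + \left(\frac{2}{3 w} + \frac{8}{3}\right) = -2 + \left(\frac{8}{3} + \frac{2}{3 w}\right) = \frac{2}{3} + \frac{2}{3 w}$)
$b = \frac{4}{5}$ ($b = \frac{2 \left(1 + 5\right)}{3 \cdot 5} \left(-6 + 7\right) = \frac{2}{3} \cdot \frac{1}{5} \cdot 6 \cdot 1 = \frac{4}{5} \cdot 1 = \frac{4}{5} \approx 0.8$)
$\left(b - -103\right) \left(-52\right) = \left(\frac{4}{5} - -103\right) \left(-52\right) = \left(\frac{4}{5} + 103\right) \left(-52\right) = \frac{519}{5} \left(-52\right) = - \frac{26988}{5}$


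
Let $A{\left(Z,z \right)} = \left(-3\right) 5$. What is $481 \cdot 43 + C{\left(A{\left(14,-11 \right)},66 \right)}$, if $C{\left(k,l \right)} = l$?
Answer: $20749$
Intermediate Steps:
$A{\left(Z,z \right)} = -15$
$481 \cdot 43 + C{\left(A{\left(14,-11 \right)},66 \right)} = 481 \cdot 43 + 66 = 20683 + 66 = 20749$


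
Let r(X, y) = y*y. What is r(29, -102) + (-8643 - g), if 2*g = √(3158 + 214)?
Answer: 1761 - √843 ≈ 1732.0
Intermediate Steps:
r(X, y) = y²
g = √843 (g = √(3158 + 214)/2 = √3372/2 = (2*√843)/2 = √843 ≈ 29.034)
r(29, -102) + (-8643 - g) = (-102)² + (-8643 - √843) = 10404 + (-8643 - √843) = 1761 - √843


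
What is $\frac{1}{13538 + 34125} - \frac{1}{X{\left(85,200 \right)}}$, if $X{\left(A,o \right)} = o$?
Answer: $- \frac{47463}{9532600} \approx -0.004979$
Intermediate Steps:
$\frac{1}{13538 + 34125} - \frac{1}{X{\left(85,200 \right)}} = \frac{1}{13538 + 34125} - \frac{1}{200} = \frac{1}{47663} - \frac{1}{200} = - \frac{47463}{9532600}$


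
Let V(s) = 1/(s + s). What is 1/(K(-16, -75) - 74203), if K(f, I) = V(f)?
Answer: -32/2374497 ≈ -1.3477e-5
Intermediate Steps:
V(s) = 1/(2*s)
K(f, I) = 1/(2*f)
1/(K(-16, -75) - 74203) = 1/((½)/(-16) - 74203) = 1/((½)*(-1/16) - 74203) = 1/(-1/32 - 74203) = 1/(-2374497/32) = -32/2374497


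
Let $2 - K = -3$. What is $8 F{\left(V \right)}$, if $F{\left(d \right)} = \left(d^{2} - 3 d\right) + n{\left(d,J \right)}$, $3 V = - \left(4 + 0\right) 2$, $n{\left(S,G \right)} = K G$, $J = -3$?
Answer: $\frac{8}{9} \approx 0.88889$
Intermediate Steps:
$K = 5$ ($K = 2 - -3 = 2 + 3 = 5$)
$n{\left(S,G \right)} = 5 G$
$V = - \frac{8}{3}$ ($V = \frac{\left(-1\right) \left(4 + 0\right) 2}{3} = \frac{\left(-1\right) 4 \cdot 2}{3} = \frac{\left(-1\right) 8}{3} = \frac{1}{3} \left(-8\right) = - \frac{8}{3} \approx -2.6667$)
$F{\left(d \right)} = -15 + d^{2} - 3 d$ ($F{\left(d \right)} = \left(d^{2} - 3 d\right) + 5 \left(-3\right) = \left(d^{2} - 3 d\right) - 15 = -15 + d^{2} - 3 d$)
$8 F{\left(V \right)} = 8 \left(-15 + \left(- \frac{8}{3}\right)^{2} - -8\right) = 8 \left(-15 + \frac{64}{9} + 8\right) = 8 \cdot \frac{1}{9} = \frac{8}{9}$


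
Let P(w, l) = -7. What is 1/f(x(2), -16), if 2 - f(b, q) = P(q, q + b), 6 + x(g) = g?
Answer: ⅑ ≈ 0.11111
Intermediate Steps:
x(g) = -6 + g
f(b, q) = 9 (f(b, q) = 2 - 1*(-7) = 2 + 7 = 9)
1/f(x(2), -16) = 1/9 = ⅑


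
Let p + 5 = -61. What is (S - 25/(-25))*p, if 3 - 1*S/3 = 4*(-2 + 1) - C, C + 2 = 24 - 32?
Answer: 528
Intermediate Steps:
C = -10 (C = -2 + (24 - 32) = -2 - 8 = -10)
p = -66 (p = -5 - 61 = -66)
S = -9 (S = 9 - 3*(4*(-2 + 1) - 1*(-10)) = 9 - 3*(4*(-1) + 10) = 9 - 3*(-4 + 10) = 9 - 3*6 = 9 - 18 = -9)
(S - 25/(-25))*p = (-9 - 25/(-25))*(-66) = (-9 - 25*(-1/25))*(-66) = (-9 + 1)*(-66) = -8*(-66) = 528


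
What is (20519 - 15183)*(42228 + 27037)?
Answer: 369598040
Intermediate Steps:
(20519 - 15183)*(42228 + 27037) = 5336*69265 = 369598040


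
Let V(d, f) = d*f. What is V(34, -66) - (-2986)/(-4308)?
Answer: -4835069/2154 ≈ -2244.7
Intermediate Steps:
V(34, -66) - (-2986)/(-4308) = 34*(-66) - (-2986)/(-4308) = -2244 - (-2986)*(-1)/4308 = -2244 - 1*1493/2154 = -2244 - 1493/2154 = -4835069/2154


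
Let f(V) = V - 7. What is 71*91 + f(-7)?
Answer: 6447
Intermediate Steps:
f(V) = -7 + V
71*91 + f(-7) = 71*91 + (-7 - 7) = 6461 - 14 = 6447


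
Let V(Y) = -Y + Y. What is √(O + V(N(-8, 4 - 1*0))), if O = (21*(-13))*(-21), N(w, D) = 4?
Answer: 21*√13 ≈ 75.717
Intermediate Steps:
O = 5733 (O = -273*(-21) = 5733)
V(Y) = 0
√(O + V(N(-8, 4 - 1*0))) = √(5733 + 0) = √5733 = 21*√13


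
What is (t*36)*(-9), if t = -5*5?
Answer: 8100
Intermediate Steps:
t = -25
(t*36)*(-9) = -25*36*(-9) = -900*(-9) = 8100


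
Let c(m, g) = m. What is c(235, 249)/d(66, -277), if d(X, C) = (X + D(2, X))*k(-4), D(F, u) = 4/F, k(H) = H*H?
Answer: 235/1088 ≈ 0.21599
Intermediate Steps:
k(H) = H²
d(X, C) = 32 + 16*X (d(X, C) = (X + 4/2)*(-4)² = (X + 4*(½))*16 = (X + 2)*16 = (2 + X)*16 = 32 + 16*X)
c(235, 249)/d(66, -277) = 235/(32 + 16*66) = 235/(32 + 1056) = 235/1088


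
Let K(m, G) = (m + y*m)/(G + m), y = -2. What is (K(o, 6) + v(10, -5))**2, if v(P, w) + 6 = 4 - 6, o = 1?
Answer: 3249/49 ≈ 66.306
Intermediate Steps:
K(m, G) = -m/(G + m) (K(m, G) = (m - 2*m)/(G + m) = (-m)/(G + m) = -m/(G + m))
v(P, w) = -8 (v(P, w) = -6 + (4 - 6) = -6 - 2 = -8)
(K(o, 6) + v(10, -5))**2 = (-1*1/(6 + 1) - 8)**2 = (-1*1/7 - 8)**2 = (-1*1*1/7 - 8)**2 = (-1/7 - 8)**2 = (-57/7)**2 = 3249/49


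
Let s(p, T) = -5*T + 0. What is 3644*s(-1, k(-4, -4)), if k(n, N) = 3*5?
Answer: -273300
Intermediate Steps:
k(n, N) = 15
s(p, T) = -5*T
3644*s(-1, k(-4, -4)) = 3644*(-5*15) = 3644*(-75) = -273300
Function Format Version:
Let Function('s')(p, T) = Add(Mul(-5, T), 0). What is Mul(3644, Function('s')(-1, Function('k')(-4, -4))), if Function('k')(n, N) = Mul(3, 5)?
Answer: -273300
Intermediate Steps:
Function('k')(n, N) = 15
Function('s')(p, T) = Mul(-5, T)
Mul(3644, Function('s')(-1, Function('k')(-4, -4))) = Mul(3644, Mul(-5, 15)) = Mul(3644, -75) = -273300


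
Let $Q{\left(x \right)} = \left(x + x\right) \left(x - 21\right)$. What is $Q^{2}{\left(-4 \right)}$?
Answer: $40000$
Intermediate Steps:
$Q{\left(x \right)} = 2 x \left(-21 + x\right)$
$Q^{2}{\left(-4 \right)} = \left(2 \left(-4\right) \left(-21 - 4\right)\right)^{2} = \left(2 \left(-4\right) \left(-25\right)\right)^{2} = 200^{2} = 40000$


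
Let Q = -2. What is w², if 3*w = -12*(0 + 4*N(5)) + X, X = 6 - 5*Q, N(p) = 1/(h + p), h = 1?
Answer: 64/9 ≈ 7.1111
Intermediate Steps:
N(p) = 1/(1 + p)
X = 16 (X = 6 - 5*(-2) = 6 + 10 = 16)
w = 8/3 (w = (-12*(0 + 4/(1 + 5)) + 16)/3 = (-12*(0 + 4/6) + 16)/3 = (-12*(0 + 4*(⅙)) + 16)/3 = (-12*(0 + ⅔) + 16)/3 = (-12*⅔ + 16)/3 = (-8 + 16)/3 = (⅓)*8 = 8/3 ≈ 2.6667)
w² = (8/3)² = 64/9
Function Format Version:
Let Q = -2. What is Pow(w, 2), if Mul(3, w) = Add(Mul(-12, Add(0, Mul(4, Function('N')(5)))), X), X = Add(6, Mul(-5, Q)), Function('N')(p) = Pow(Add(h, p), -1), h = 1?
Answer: Rational(64, 9) ≈ 7.1111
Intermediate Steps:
Function('N')(p) = Pow(Add(1, p), -1)
X = 16 (X = Add(6, Mul(-5, -2)) = Add(6, 10) = 16)
w = Rational(8, 3) (w = Mul(Rational(1, 3), Add(Mul(-12, Add(0, Mul(4, Pow(Add(1, 5), -1)))), 16)) = Mul(Rational(1, 3), Add(Mul(-12, Add(0, Mul(4, Pow(6, -1)))), 16)) = Mul(Rational(1, 3), Add(Mul(-12, Add(0, Mul(4, Rational(1, 6)))), 16)) = Mul(Rational(1, 3), Add(Mul(-12, Add(0, Rational(2, 3))), 16)) = Mul(Rational(1, 3), Add(Mul(-12, Rational(2, 3)), 16)) = Mul(Rational(1, 3), Add(-8, 16)) = Mul(Rational(1, 3), 8) = Rational(8, 3) ≈ 2.6667)
Pow(w, 2) = Pow(Rational(8, 3), 2) = Rational(64, 9)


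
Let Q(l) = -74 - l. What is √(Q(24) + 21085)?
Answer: √20987 ≈ 144.87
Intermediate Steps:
√(Q(24) + 21085) = √((-74 - 1*24) + 21085) = √((-74 - 24) + 21085) = √(-98 + 21085) = √20987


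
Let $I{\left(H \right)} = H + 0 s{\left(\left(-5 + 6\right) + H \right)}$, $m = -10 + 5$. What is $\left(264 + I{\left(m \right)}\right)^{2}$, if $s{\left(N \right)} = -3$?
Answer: $67081$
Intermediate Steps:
$m = -5$
$I{\left(H \right)} = H$ ($I{\left(H \right)} = H + 0 \left(-3\right) = H + 0 = H$)
$\left(264 + I{\left(m \right)}\right)^{2} = \left(264 - 5\right)^{2} = 259^{2} = 67081$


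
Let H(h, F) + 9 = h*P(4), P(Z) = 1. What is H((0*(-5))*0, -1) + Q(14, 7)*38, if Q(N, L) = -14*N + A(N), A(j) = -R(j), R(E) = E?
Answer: -7989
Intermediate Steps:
A(j) = -j
H(h, F) = -9 + h (H(h, F) = -9 + h*1 = -9 + h)
Q(N, L) = -15*N (Q(N, L) = -14*N - N = -15*N)
H((0*(-5))*0, -1) + Q(14, 7)*38 = (-9 + (0*(-5))*0) - 15*14*38 = (-9 + 0*0) - 210*38 = (-9 + 0) - 7980 = -9 - 7980 = -7989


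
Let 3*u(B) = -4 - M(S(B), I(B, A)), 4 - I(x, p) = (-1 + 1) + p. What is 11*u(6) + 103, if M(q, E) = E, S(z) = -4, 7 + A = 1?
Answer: 155/3 ≈ 51.667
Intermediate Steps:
A = -6 (A = -7 + 1 = -6)
I(x, p) = 4 - p (I(x, p) = 4 - ((-1 + 1) + p) = 4 - (0 + p) = 4 - p)
u(B) = -14/3 (u(B) = (-4 - (4 - 1*(-6)))/3 = (-4 - (4 + 6))/3 = (-4 - 1*10)/3 = (-4 - 10)/3 = (⅓)*(-14) = -14/3)
11*u(6) + 103 = 11*(-14/3) + 103 = -154/3 + 103 = 155/3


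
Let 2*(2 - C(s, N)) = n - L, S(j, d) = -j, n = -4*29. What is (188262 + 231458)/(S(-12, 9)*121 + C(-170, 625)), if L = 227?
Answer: 839440/3251 ≈ 258.21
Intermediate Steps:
n = -116
C(s, N) = 347/2 (C(s, N) = 2 - (-116 - 1*227)/2 = 2 - (-116 - 227)/2 = 2 - 1/2*(-343) = 2 + 343/2 = 347/2)
(188262 + 231458)/(S(-12, 9)*121 + C(-170, 625)) = (188262 + 231458)/(-1*(-12)*121 + 347/2) = 419720/(12*121 + 347/2) = 419720/(1452 + 347/2) = 419720/(3251/2) = 419720*(2/3251) = 839440/3251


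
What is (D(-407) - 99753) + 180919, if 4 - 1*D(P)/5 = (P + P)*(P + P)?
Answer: -3231794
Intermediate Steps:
D(P) = 20 - 20*P² (D(P) = 20 - 5*(P + P)*(P + P) = 20 - 5*2*P*2*P = 20 - 20*P²)
(D(-407) - 99753) + 180919 = ((20 - 20*(-407)²) - 99753) + 180919 = ((20 - 20*165649) - 99753) + 180919 = ((20 - 3312980) - 99753) + 180919 = (-3312960 - 99753) + 180919 = -3412713 + 180919 = -3231794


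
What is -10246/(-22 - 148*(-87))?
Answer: -5123/6427 ≈ -0.79711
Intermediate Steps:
-10246/(-22 - 148*(-87)) = -10246/(-22 + 12876) = -10246/12854 = -10246*1/12854 = -5123/6427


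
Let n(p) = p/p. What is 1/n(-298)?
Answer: 1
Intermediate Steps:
n(p) = 1
1/n(-298) = 1/1 = 1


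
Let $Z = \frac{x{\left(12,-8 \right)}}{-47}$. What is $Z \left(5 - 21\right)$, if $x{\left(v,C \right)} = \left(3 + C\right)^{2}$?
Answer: $\frac{400}{47} \approx 8.5106$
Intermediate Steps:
$Z = - \frac{25}{47}$ ($Z = \frac{\left(3 - 8\right)^{2}}{-47} = \left(-5\right)^{2} \left(- \frac{1}{47}\right) = 25 \left(- \frac{1}{47}\right) = - \frac{25}{47} \approx -0.53191$)
$Z \left(5 - 21\right) = - \frac{25 \left(5 - 21\right)}{47} = \left(- \frac{25}{47}\right) \left(-16\right) = \frac{400}{47}$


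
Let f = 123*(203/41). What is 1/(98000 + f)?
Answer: 1/98609 ≈ 1.0141e-5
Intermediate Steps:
f = 609 (f = 123*(203*(1/41)) = 123*(203/41) = 609)
1/(98000 + f) = 1/(98000 + 609) = 1/98609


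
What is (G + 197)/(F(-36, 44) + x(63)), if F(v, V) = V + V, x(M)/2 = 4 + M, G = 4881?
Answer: 2539/111 ≈ 22.874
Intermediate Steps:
x(M) = 8 + 2*M (x(M) = 2*(4 + M) = 8 + 2*M)
F(v, V) = 2*V
(G + 197)/(F(-36, 44) + x(63)) = (4881 + 197)/(2*44 + (8 + 2*63)) = 5078/(88 + (8 + 126)) = 5078/(88 + 134) = 5078/222 = 5078*(1/222) = 2539/111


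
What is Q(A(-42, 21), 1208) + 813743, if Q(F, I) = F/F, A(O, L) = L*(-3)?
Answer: 813744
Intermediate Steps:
A(O, L) = -3*L
Q(F, I) = 1
Q(A(-42, 21), 1208) + 813743 = 1 + 813743 = 813744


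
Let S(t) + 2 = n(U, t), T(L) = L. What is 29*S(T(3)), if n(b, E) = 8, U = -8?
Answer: 174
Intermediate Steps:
S(t) = 6 (S(t) = -2 + 8 = 6)
29*S(T(3)) = 29*6 = 174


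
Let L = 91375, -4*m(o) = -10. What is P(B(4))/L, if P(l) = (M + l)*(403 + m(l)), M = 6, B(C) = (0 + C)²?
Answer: 8921/91375 ≈ 0.097631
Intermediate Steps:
B(C) = C²
m(o) = 5/2 (m(o) = -¼*(-10) = 5/2)
P(l) = 2433 + 811*l/2 (P(l) = (6 + l)*(403 + 5/2) = (6 + l)*(811/2) = 2433 + 811*l/2)
P(B(4))/L = (2433 + (811/2)*4²)/91375 = (2433 + (811/2)*16)*(1/91375) = (2433 + 6488)*(1/91375) = 8921*(1/91375) = 8921/91375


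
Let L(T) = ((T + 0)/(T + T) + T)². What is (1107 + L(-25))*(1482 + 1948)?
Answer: 11711735/2 ≈ 5.8559e+6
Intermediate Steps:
L(T) = (½ + T)² (L(T) = (T/((2*T)) + T)² = (T*(1/(2*T)) + T)² = (½ + T)²)
(1107 + L(-25))*(1482 + 1948) = (1107 + (1 + 2*(-25))²/4)*(1482 + 1948) = (1107 + (1 - 50)²/4)*3430 = (1107 + (¼)*(-49)²)*3430 = (1107 + (¼)*2401)*3430 = (1107 + 2401/4)*3430 = (6829/4)*3430 = 11711735/2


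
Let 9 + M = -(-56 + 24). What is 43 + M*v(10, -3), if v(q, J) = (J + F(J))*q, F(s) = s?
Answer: -1337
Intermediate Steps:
M = 23 (M = -9 - (-56 + 24) = -9 - 1*(-32) = -9 + 32 = 23)
v(q, J) = 2*J*q (v(q, J) = (J + J)*q = (2*J)*q = 2*J*q)
43 + M*v(10, -3) = 43 + 23*(2*(-3)*10) = 43 + 23*(-60) = 43 - 1380 = -1337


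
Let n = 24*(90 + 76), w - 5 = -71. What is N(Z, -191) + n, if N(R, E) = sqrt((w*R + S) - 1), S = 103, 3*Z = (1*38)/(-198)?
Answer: 3984 + 2*sqrt(239)/3 ≈ 3994.3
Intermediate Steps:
w = -66 (w = 5 - 71 = -66)
Z = -19/297 (Z = ((1*38)/(-198))/3 = (38*(-1/198))/3 = (1/3)*(-19/99) = -19/297 ≈ -0.063973)
N(R, E) = sqrt(102 - 66*R) (N(R, E) = sqrt((-66*R + 103) - 1) = sqrt((103 - 66*R) - 1) = sqrt(102 - 66*R))
n = 3984 (n = 24*166 = 3984)
N(Z, -191) + n = sqrt(102 - 66*(-19/297)) + 3984 = sqrt(102 + 38/9) + 3984 = sqrt(956/9) + 3984 = 2*sqrt(239)/3 + 3984 = 3984 + 2*sqrt(239)/3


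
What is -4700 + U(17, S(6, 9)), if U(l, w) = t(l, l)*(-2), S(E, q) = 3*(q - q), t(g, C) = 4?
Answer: -4708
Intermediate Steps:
S(E, q) = 0 (S(E, q) = 3*0 = 0)
U(l, w) = -8 (U(l, w) = 4*(-2) = -8)
-4700 + U(17, S(6, 9)) = -4700 - 8 = -4708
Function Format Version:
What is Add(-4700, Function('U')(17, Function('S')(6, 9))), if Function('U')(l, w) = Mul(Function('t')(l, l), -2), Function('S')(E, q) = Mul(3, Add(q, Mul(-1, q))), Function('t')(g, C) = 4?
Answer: -4708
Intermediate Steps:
Function('S')(E, q) = 0 (Function('S')(E, q) = Mul(3, 0) = 0)
Function('U')(l, w) = -8 (Function('U')(l, w) = Mul(4, -2) = -8)
Add(-4700, Function('U')(17, Function('S')(6, 9))) = Add(-4700, -8) = -4708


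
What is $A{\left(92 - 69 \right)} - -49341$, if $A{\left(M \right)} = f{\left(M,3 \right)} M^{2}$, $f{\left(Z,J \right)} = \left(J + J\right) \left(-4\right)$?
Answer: $36645$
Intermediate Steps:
$f{\left(Z,J \right)} = - 8 J$ ($f{\left(Z,J \right)} = 2 J \left(-4\right) = - 8 J$)
$A{\left(M \right)} = - 24 M^{2}$ ($A{\left(M \right)} = \left(-8\right) 3 M^{2} = - 24 M^{2}$)
$A{\left(92 - 69 \right)} - -49341 = - 24 \left(92 - 69\right)^{2} - -49341 = - 24 \cdot 23^{2} + 49341 = \left(-24\right) 529 + 49341 = -12696 + 49341 = 36645$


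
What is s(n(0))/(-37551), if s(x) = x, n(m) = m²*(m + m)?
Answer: 0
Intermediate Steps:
n(m) = 2*m³ (n(m) = m²*(2*m) = 2*m³)
s(n(0))/(-37551) = (2*0³)/(-37551) = (2*0)*(-1/37551) = 0*(-1/37551) = 0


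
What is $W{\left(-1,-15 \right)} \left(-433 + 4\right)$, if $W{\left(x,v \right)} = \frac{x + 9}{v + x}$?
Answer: $\frac{429}{2} \approx 214.5$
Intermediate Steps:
$W{\left(x,v \right)} = \frac{9 + x}{v + x}$
$W{\left(-1,-15 \right)} \left(-433 + 4\right) = \frac{9 - 1}{-15 - 1} \left(-433 + 4\right) = \frac{1}{-16} \cdot 8 \left(-429\right) = \left(- \frac{1}{16}\right) 8 \left(-429\right) = \left(- \frac{1}{2}\right) \left(-429\right) = \frac{429}{2}$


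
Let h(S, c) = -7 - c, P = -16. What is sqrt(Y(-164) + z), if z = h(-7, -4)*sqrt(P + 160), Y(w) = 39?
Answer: sqrt(3) ≈ 1.7320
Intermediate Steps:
z = -36 (z = (-7 - 1*(-4))*sqrt(-16 + 160) = (-7 + 4)*sqrt(144) = -3*12 = -36)
sqrt(Y(-164) + z) = sqrt(39 - 36) = sqrt(3)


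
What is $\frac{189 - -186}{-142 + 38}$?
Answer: $- \frac{375}{104} \approx -3.6058$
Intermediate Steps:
$\frac{189 - -186}{-142 + 38} = \frac{189 + \left(-33 + 219\right)}{-104} = \left(189 + 186\right) \left(- \frac{1}{104}\right) = 375 \left(- \frac{1}{104}\right) = - \frac{375}{104}$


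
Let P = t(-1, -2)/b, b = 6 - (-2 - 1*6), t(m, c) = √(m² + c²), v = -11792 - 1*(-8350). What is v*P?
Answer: -1721*√5/7 ≈ -549.75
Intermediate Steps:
v = -3442 (v = -11792 + 8350 = -3442)
t(m, c) = √(c² + m²)
b = 14 (b = 6 - (-2 - 6) = 6 - 1*(-8) = 6 + 8 = 14)
P = √5/14 (P = √((-2)² + (-1)²)/14 = √(4 + 1)*(1/14) = √5*(1/14) = √5/14 ≈ 0.15972)
v*P = -1721*√5/7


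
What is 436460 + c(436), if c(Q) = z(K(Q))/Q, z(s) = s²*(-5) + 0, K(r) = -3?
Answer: 190296515/436 ≈ 4.3646e+5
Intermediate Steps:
z(s) = -5*s² (z(s) = -5*s² + 0 = -5*s²)
c(Q) = -45/Q (c(Q) = (-5*(-3)²)/Q = (-5*9)/Q = -45/Q)
436460 + c(436) = 436460 - 45/436 = 190296515/436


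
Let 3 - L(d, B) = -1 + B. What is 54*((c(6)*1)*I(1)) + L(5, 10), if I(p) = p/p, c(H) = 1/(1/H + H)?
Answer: 102/37 ≈ 2.7568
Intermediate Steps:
c(H) = 1/(H + 1/H)
L(d, B) = 4 - B (L(d, B) = 3 - (-1 + B) = 3 + (1 - B) = 4 - B)
I(p) = 1
54*((c(6)*1)*I(1)) + L(5, 10) = 54*(((6/(1 + 6**2))*1)*1) + (4 - 1*10) = 54*(((6/(1 + 36))*1)*1) + (4 - 10) = 54*(((6/37)*1)*1) - 6 = 54*((6/37)*1) - 6 = 54*(6/37) - 6 = 324/37 - 6 = 102/37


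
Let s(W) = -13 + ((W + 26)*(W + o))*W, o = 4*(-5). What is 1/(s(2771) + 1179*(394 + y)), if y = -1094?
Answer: 1/21320764424 ≈ 4.6903e-11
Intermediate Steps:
o = -20
s(W) = -13 + W*(-20 + W)*(26 + W) (s(W) = -13 + ((W + 26)*(W - 20))*W = -13 + ((26 + W)*(-20 + W))*W = -13 + ((-20 + W)*(26 + W))*W = -13 + W*(-20 + W)*(26 + W))
1/(s(2771) + 1179*(394 + y)) = 1/((-13 + 2771**3 - 520*2771 + 6*2771**2) + 1179*(394 - 1094)) = 1/((-13 + 21276960011 - 1440920 + 6*7678441) + 1179*(-700)) = 1/((-13 + 21276960011 - 1440920 + 46070646) - 825300) = 1/(21321589724 - 825300) = 1/21320764424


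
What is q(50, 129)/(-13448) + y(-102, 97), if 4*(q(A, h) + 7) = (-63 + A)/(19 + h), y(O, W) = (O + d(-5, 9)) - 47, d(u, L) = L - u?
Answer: -1074760003/7961216 ≈ -135.00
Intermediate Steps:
y(O, W) = -33 + O (y(O, W) = (O + (9 - 1*(-5))) - 47 = (O + (9 + 5)) - 47 = (O + 14) - 47 = (14 + O) - 47 = -33 + O)
q(A, h) = -7 + (-63 + A)/(4*(19 + h)) (q(A, h) = -7 + ((-63 + A)/(19 + h))/4 = -7 + (-63 + A)/(4*(19 + h)))
q(50, 129)/(-13448) + y(-102, 97) = ((-595 + 50 - 28*129)/(4*(19 + 129)))/(-13448) + (-33 - 102) = ((1/4)*(-595 + 50 - 3612)/148)*(-1/13448) - 135 = ((1/4)*(1/148)*(-4157))*(-1/13448) - 135 = -4157/592*(-1/13448) - 135 = 4157/7961216 - 135 = -1074760003/7961216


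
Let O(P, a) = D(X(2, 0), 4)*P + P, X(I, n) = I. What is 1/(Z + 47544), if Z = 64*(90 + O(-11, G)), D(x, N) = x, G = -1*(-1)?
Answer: 1/51192 ≈ 1.9534e-5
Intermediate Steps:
G = 1
O(P, a) = 3*P (O(P, a) = 2*P + P = 3*P)
Z = 3648 (Z = 64*(90 + 3*(-11)) = 64*(90 - 33) = 64*57 = 3648)
1/(Z + 47544) = 1/(3648 + 47544) = 1/51192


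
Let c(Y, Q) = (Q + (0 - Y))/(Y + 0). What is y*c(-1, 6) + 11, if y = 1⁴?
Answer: 4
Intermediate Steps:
y = 1
c(Y, Q) = (Q - Y)/Y
y*c(-1, 6) + 11 = 1*((6 - 1*(-1))/(-1)) + 11 = 1*(-(6 + 1)) + 11 = 1*(-1*7) + 11 = 1*(-7) + 11 = -7 + 11 = 4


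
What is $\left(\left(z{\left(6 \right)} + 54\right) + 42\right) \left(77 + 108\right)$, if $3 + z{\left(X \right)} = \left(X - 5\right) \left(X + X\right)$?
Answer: $19425$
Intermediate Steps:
$z{\left(X \right)} = -3 + 2 X \left(-5 + X\right)$ ($z{\left(X \right)} = -3 + \left(X - 5\right) \left(X + X\right) = -3 + \left(-5 + X\right) 2 X = -3 + 2 X \left(-5 + X\right)$)
$\left(\left(z{\left(6 \right)} + 54\right) + 42\right) \left(77 + 108\right) = \left(\left(\left(-3 - 60 + 2 \cdot 6^{2}\right) + 54\right) + 42\right) \left(77 + 108\right) = \left(\left(\left(-3 - 60 + 2 \cdot 36\right) + 54\right) + 42\right) 185 = \left(\left(\left(-3 - 60 + 72\right) + 54\right) + 42\right) 185 = \left(\left(9 + 54\right) + 42\right) 185 = \left(63 + 42\right) 185 = 105 \cdot 185 = 19425$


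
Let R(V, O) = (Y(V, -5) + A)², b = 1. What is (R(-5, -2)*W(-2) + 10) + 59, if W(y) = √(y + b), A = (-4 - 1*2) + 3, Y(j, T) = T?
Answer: 69 + 64*I ≈ 69.0 + 64.0*I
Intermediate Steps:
A = -3 (A = (-4 - 2) + 3 = -6 + 3 = -3)
R(V, O) = 64 (R(V, O) = (-5 - 3)² = (-8)² = 64)
W(y) = √(1 + y) (W(y) = √(y + 1) = √(1 + y))
(R(-5, -2)*W(-2) + 10) + 59 = (64*√(1 - 2) + 10) + 59 = (64*√(-1) + 10) + 59 = (64*I + 10) + 59 = (10 + 64*I) + 59 = 69 + 64*I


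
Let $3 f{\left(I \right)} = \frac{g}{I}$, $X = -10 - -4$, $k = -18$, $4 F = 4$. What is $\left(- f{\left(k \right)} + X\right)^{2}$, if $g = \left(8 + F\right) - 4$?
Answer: $\frac{101761}{2916} \approx 34.897$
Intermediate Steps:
$F = 1$ ($F = \frac{1}{4} \cdot 4 = 1$)
$X = -6$ ($X = -10 + 4 = -6$)
$g = 5$ ($g = \left(8 + 1\right) - 4 = 9 - 4 = 5$)
$f{\left(I \right)} = \frac{5}{3 I}$ ($f{\left(I \right)} = \frac{5 \frac{1}{I}}{3} = \frac{5}{3 I}$)
$\left(- f{\left(k \right)} + X\right)^{2} = \left(- \frac{5}{3 \left(-18\right)} - 6\right)^{2} = \left(- \frac{5 \left(-1\right)}{3 \cdot 18} - 6\right)^{2} = \left(\left(-1\right) \left(- \frac{5}{54}\right) - 6\right)^{2} = \left(\frac{5}{54} - 6\right)^{2} = \left(- \frac{319}{54}\right)^{2} = \frac{101761}{2916}$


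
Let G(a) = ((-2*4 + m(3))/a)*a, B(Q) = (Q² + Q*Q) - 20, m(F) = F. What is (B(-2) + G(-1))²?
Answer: 289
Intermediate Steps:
B(Q) = -20 + 2*Q² (B(Q) = (Q² + Q²) - 20 = 2*Q² - 20 = -20 + 2*Q²)
G(a) = -5 (G(a) = ((-2*4 + 3)/a)*a = ((-8 + 3)/a)*a = (-5/a)*a = -5)
(B(-2) + G(-1))² = ((-20 + 2*(-2)²) - 5)² = ((-20 + 2*4) - 5)² = ((-20 + 8) - 5)² = (-12 - 5)² = (-17)² = 289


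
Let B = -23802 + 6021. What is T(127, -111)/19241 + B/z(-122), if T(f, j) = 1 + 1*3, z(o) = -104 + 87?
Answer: 342124289/327097 ≈ 1045.9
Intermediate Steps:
z(o) = -17
B = -17781
T(f, j) = 4 (T(f, j) = 1 + 3 = 4)
T(127, -111)/19241 + B/z(-122) = 4/19241 - 17781/(-17) = 4*(1/19241) - 17781*(-1/17) = 4/19241 + 17781/17 = 342124289/327097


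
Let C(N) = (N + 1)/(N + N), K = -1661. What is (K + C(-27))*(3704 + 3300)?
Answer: -314017336/27 ≈ -1.1630e+7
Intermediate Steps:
C(N) = (1 + N)/(2*N) (C(N) = (1 + N)/((2*N)) = (1 + N)*(1/(2*N)) = (1 + N)/(2*N))
(K + C(-27))*(3704 + 3300) = (-1661 + (½)*(1 - 27)/(-27))*(3704 + 3300) = (-1661 + (½)*(-1/27)*(-26))*7004 = (-1661 + 13/27)*7004 = -44834/27*7004 = -314017336/27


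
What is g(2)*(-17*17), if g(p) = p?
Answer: -578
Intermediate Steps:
g(2)*(-17*17) = 2*(-17*17) = 2*(-289) = -578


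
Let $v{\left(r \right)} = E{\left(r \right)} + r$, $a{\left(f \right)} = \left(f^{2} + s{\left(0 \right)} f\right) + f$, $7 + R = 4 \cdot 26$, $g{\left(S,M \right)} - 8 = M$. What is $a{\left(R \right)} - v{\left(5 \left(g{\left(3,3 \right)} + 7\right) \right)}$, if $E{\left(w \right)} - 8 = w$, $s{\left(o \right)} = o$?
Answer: $9318$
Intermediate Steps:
$g{\left(S,M \right)} = 8 + M$
$E{\left(w \right)} = 8 + w$
$R = 97$ ($R = -7 + 4 \cdot 26 = -7 + 104 = 97$)
$a{\left(f \right)} = f + f^{2}$ ($a{\left(f \right)} = \left(f^{2} + 0 f\right) + f = \left(f^{2} + 0\right) + f = f^{2} + f = f + f^{2}$)
$v{\left(r \right)} = 8 + 2 r$ ($v{\left(r \right)} = \left(8 + r\right) + r = 8 + 2 r$)
$a{\left(R \right)} - v{\left(5 \left(g{\left(3,3 \right)} + 7\right) \right)} = 97 \left(1 + 97\right) - \left(8 + 2 \cdot 5 \left(\left(8 + 3\right) + 7\right)\right) = 97 \cdot 98 - \left(8 + 2 \cdot 5 \left(11 + 7\right)\right) = 9506 - \left(8 + 2 \cdot 5 \cdot 18\right) = 9506 - \left(8 + 2 \cdot 90\right) = 9506 - \left(8 + 180\right) = 9506 - 188 = 9318$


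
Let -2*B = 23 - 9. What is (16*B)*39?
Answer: -4368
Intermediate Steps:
B = -7 (B = -(23 - 9)/2 = -½*14 = -7)
(16*B)*39 = (16*(-7))*39 = -112*39 = -4368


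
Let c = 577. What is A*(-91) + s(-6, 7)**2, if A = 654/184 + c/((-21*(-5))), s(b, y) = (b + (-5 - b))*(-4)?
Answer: -584447/1380 ≈ -423.51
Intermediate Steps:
s(b, y) = 20 (s(b, y) = -5*(-4) = 20)
A = 87419/9660 (A = 654/184 + 577/((-21*(-5))) = 654*(1/184) + 577/105 = 327/92 + 577*(1/105) = 327/92 + 577/105 = 87419/9660 ≈ 9.0496)
A*(-91) + s(-6, 7)**2 = (87419/9660)*(-91) + 20**2 = -1136447/1380 + 400 = -584447/1380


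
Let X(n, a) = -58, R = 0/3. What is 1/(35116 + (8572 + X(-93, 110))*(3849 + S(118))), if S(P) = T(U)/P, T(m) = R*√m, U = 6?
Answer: 1/32805502 ≈ 3.0483e-8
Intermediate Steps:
R = 0 (R = 0*(⅓) = 0)
T(m) = 0 (T(m) = 0*√m = 0)
S(P) = 0 (S(P) = 0/P = 0)
1/(35116 + (8572 + X(-93, 110))*(3849 + S(118))) = 1/(35116 + (8572 - 58)*(3849 + 0)) = 1/(35116 + 8514*3849) = 1/(35116 + 32770386) = 1/32805502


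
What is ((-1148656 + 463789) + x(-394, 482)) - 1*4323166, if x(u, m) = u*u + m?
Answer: -4852315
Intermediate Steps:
x(u, m) = m + u² (x(u, m) = u² + m = m + u²)
((-1148656 + 463789) + x(-394, 482)) - 1*4323166 = ((-1148656 + 463789) + (482 + (-394)²)) - 1*4323166 = (-684867 + (482 + 155236)) - 4323166 = (-684867 + 155718) - 4323166 = -529149 - 4323166 = -4852315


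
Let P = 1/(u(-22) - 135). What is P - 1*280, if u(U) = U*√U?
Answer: (-6160*√22 + 37801*I)/(-135*I + 22*√22) ≈ -280.0 + 0.0035739*I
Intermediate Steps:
u(U) = U^(3/2)
P = 1/(-135 - 22*I*√22) (P = 1/((-22)^(3/2) - 135) = 1/(-22*I*√22 - 135) = 1/(-135 - 22*I*√22) ≈ -0.0046756 + 0.0035739*I)
P - 1*280 = I/(-135*I + 22*√22) - 1*280 = I/(-135*I + 22*√22) - 280 = -280 + I/(-135*I + 22*√22)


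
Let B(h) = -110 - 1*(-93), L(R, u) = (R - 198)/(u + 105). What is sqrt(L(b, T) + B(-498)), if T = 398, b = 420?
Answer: I*sqrt(4189487)/503 ≈ 4.0692*I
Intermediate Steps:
L(R, u) = (-198 + R)/(105 + u)
B(h) = -17 (B(h) = -110 + 93 = -17)
sqrt(L(b, T) + B(-498)) = sqrt((-198 + 420)/(105 + 398) - 17) = sqrt(222/503 - 17) = sqrt(-8329/503) = I*sqrt(4189487)/503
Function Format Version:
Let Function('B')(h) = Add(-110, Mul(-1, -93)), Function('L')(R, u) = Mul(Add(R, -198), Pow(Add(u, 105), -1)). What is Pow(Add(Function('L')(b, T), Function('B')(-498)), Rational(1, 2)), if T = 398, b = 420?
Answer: Mul(Rational(1, 503), I, Pow(4189487, Rational(1, 2))) ≈ Mul(4.0692, I)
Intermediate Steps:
Function('L')(R, u) = Mul(Pow(Add(105, u), -1), Add(-198, R)) (Function('L')(R, u) = Mul(Add(-198, R), Pow(Add(105, u), -1)) = Mul(Pow(Add(105, u), -1), Add(-198, R)))
Function('B')(h) = -17 (Function('B')(h) = Add(-110, 93) = -17)
Pow(Add(Function('L')(b, T), Function('B')(-498)), Rational(1, 2)) = Pow(Add(Mul(Pow(Add(105, 398), -1), Add(-198, 420)), -17), Rational(1, 2)) = Pow(Add(Mul(Pow(503, -1), 222), -17), Rational(1, 2)) = Pow(Add(Mul(Rational(1, 503), 222), -17), Rational(1, 2)) = Pow(Add(Rational(222, 503), -17), Rational(1, 2)) = Pow(Rational(-8329, 503), Rational(1, 2)) = Mul(Rational(1, 503), I, Pow(4189487, Rational(1, 2)))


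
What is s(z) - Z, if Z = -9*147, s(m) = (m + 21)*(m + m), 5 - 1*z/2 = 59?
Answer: 20115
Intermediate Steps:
z = -108 (z = 10 - 2*59 = 10 - 118 = -108)
s(m) = 2*m*(21 + m) (s(m) = (21 + m)*(2*m) = 2*m*(21 + m))
Z = -1323
s(z) - Z = 2*(-108)*(21 - 108) - 1*(-1323) = 2*(-108)*(-87) + 1323 = 18792 + 1323 = 20115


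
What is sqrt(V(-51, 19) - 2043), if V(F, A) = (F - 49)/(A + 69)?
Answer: I*sqrt(989362)/22 ≈ 45.212*I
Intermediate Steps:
V(F, A) = (-49 + F)/(69 + A)
sqrt(V(-51, 19) - 2043) = sqrt((-49 - 51)/(69 + 19) - 2043) = sqrt(-100/88 - 2043) = sqrt((1/88)*(-100) - 2043) = sqrt(-25/22 - 2043) = sqrt(-44971/22) = I*sqrt(989362)/22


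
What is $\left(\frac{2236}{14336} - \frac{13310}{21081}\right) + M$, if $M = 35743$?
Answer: $\frac{2700501569111}{75554304} \approx 35743.0$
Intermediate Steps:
$\left(\frac{2236}{14336} - \frac{13310}{21081}\right) + M = \left(\frac{2236}{14336} - \frac{13310}{21081}\right) + 35743 = \left(2236 \cdot \frac{1}{14336} - \frac{13310}{21081}\right) + 35743 = \left(\frac{559}{3584} - \frac{13310}{21081}\right) + 35743 = - \frac{35918761}{75554304} + 35743 = \frac{2700501569111}{75554304}$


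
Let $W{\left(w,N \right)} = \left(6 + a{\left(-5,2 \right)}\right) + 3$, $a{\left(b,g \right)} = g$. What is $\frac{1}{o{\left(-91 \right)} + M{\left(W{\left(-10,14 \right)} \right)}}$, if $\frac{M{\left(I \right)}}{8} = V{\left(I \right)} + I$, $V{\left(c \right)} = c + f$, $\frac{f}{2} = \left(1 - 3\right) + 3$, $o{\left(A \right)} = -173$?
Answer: $\frac{1}{19} \approx 0.052632$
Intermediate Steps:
$f = 2$ ($f = 2 \left(\left(1 - 3\right) + 3\right) = 2 \left(-2 + 3\right) = 2 \cdot 1 = 2$)
$W{\left(w,N \right)} = 11$ ($W{\left(w,N \right)} = \left(6 + 2\right) + 3 = 8 + 3 = 11$)
$V{\left(c \right)} = 2 + c$ ($V{\left(c \right)} = c + 2 = 2 + c$)
$M{\left(I \right)} = 16 + 16 I$ ($M{\left(I \right)} = 8 \left(\left(2 + I\right) + I\right) = 8 \left(2 + 2 I\right) = 16 + 16 I$)
$\frac{1}{o{\left(-91 \right)} + M{\left(W{\left(-10,14 \right)} \right)}} = \frac{1}{-173 + \left(16 + 16 \cdot 11\right)} = \frac{1}{-173 + \left(16 + 176\right)} = \frac{1}{-173 + 192} = \frac{1}{19}$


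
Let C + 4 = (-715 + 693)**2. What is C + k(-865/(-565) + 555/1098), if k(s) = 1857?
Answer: 2337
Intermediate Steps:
C = 480 (C = -4 + (-715 + 693)**2 = -4 + (-22)**2 = -4 + 484 = 480)
C + k(-865/(-565) + 555/1098) = 480 + 1857 = 2337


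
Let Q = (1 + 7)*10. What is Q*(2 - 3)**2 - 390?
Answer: -310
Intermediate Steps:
Q = 80 (Q = 8*10 = 80)
Q*(2 - 3)**2 - 390 = 80*(2 - 3)**2 - 390 = 80*(-1)**2 - 390 = 80*1 - 390 = 80 - 390 = -310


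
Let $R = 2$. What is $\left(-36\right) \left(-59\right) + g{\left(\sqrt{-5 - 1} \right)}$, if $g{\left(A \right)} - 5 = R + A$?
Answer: $2131 + i \sqrt{6} \approx 2131.0 + 2.4495 i$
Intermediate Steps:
$g{\left(A \right)} = 7 + A$ ($g{\left(A \right)} = 5 + \left(2 + A\right) = 7 + A$)
$\left(-36\right) \left(-59\right) + g{\left(\sqrt{-5 - 1} \right)} = \left(-36\right) \left(-59\right) + \left(7 + \sqrt{-5 - 1}\right) = 2124 + \left(7 + \sqrt{-6}\right) = 2124 + \left(7 + i \sqrt{6}\right) = 2131 + i \sqrt{6}$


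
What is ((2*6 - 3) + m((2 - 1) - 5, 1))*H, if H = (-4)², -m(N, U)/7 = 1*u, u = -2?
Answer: 368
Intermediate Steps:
m(N, U) = 14 (m(N, U) = -7*(-2) = 14)
H = 16
((2*6 - 3) + m((2 - 1) - 5, 1))*H = ((2*6 - 3) + 14)*16 = ((12 - 3) + 14)*16 = (9 + 14)*16 = 23*16 = 368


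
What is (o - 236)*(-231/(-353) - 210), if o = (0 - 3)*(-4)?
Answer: 16553376/353 ≈ 46893.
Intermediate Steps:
o = 12 (o = -3*(-4) = 12)
(o - 236)*(-231/(-353) - 210) = (12 - 236)*(-231/(-353) - 210) = -224*(-231*(-1/353) - 210) = -224*(231/353 - 210) = -224*(-73899/353) = 16553376/353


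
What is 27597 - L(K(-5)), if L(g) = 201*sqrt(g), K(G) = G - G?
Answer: 27597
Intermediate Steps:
K(G) = 0
27597 - L(K(-5)) = 27597 - 201*sqrt(0) = 27597 - 201*0 = 27597 - 1*0 = 27597 + 0 = 27597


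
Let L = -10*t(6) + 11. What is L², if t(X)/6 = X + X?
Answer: 502681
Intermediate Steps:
t(X) = 12*X (t(X) = 6*(X + X) = 6*(2*X) = 12*X)
L = -709 (L = -120*6 + 11 = -10*72 + 11 = -720 + 11 = -709)
L² = (-709)² = 502681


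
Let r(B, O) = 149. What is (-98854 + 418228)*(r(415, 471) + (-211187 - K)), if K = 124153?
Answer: -107051290434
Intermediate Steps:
(-98854 + 418228)*(r(415, 471) + (-211187 - K)) = (-98854 + 418228)*(149 + (-211187 - 1*124153)) = 319374*(149 + (-211187 - 124153)) = 319374*(149 - 335340) = 319374*(-335191) = -107051290434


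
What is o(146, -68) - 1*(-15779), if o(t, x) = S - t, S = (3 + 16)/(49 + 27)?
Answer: 62533/4 ≈ 15633.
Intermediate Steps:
S = 1/4 (S = 19/76 = 19*(1/76) = 1/4 ≈ 0.25000)
o(t, x) = 1/4 - t
o(146, -68) - 1*(-15779) = (1/4 - 1*146) - 1*(-15779) = (1/4 - 146) + 15779 = -583/4 + 15779 = 62533/4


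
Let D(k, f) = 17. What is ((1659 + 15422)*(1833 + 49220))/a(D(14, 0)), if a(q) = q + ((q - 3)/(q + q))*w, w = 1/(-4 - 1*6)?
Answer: 4782134510/93 ≈ 5.1421e+7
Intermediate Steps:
w = -1/10 (w = 1/(-4 - 6) = 1/(-10) = -1/10 ≈ -0.10000)
a(q) = q - (-3 + q)/(20*q) (a(q) = q + ((q - 3)/(q + q))*(-1/10) = q + ((-3 + q)/((2*q)))*(-1/10) = q + ((-3 + q)*(1/(2*q)))*(-1/10) = q + ((-3 + q)/(2*q))*(-1/10) = q - (-3 + q)/(20*q))
((1659 + 15422)*(1833 + 49220))/a(D(14, 0)) = ((1659 + 15422)*(1833 + 49220))/(-1/20 + 17 + (3/20)/17) = (17081*51053)/(-1/20 + 17 + (3/20)*(1/17)) = 872036293/(-1/20 + 17 + 3/340) = 872036293/(2883/170) = 872036293*(170/2883) = 4782134510/93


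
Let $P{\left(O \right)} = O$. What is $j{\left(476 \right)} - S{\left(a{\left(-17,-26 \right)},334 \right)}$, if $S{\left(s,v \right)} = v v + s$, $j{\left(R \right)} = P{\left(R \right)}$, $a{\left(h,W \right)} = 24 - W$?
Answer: $-111130$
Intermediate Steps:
$j{\left(R \right)} = R$
$S{\left(s,v \right)} = s + v^{2}$ ($S{\left(s,v \right)} = v^{2} + s = s + v^{2}$)
$j{\left(476 \right)} - S{\left(a{\left(-17,-26 \right)},334 \right)} = 476 - \left(\left(24 - -26\right) + 334^{2}\right) = 476 - \left(\left(24 + 26\right) + 111556\right) = 476 - \left(50 + 111556\right) = 476 - 111606 = -111130$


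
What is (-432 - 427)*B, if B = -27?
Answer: 23193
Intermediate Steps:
(-432 - 427)*B = (-432 - 427)*(-27) = -859*(-27) = 23193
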